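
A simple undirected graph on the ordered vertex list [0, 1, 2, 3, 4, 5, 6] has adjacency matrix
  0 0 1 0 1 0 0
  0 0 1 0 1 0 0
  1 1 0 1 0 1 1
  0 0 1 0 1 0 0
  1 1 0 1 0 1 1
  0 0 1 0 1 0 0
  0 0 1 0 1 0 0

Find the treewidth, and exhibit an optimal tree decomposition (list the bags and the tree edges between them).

The largest bag has 3 vertices, giving width 2; this decomposition certifies tw(G) ≤ 2. For the lower bound, G contains the cycle 2–1–4–0–2, so G is not a forest; only forests have treewidth ≤ 1, hence tw(G) ≥ 2. The upper and lower bounds meet at 2, so that is the treewidth.

Treewidth 2.
One optimal decomposition is:
Bags: B1 = {1, 2, 4}  B2 = {0, 2, 4}  B3 = {2, 4, 5}  B4 = {2, 4, 6}  B5 = {2, 3, 4}
Tree: B1–B2, B2–B3, B3–B4, B4–B5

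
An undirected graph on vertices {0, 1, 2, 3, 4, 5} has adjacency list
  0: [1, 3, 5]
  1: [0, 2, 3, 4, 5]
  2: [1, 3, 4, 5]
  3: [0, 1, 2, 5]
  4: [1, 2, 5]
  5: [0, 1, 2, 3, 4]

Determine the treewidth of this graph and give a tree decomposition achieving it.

Every bag has size at most 4, so the width is 4 − 1 = 3 and tw(G) ≤ 3. On the other hand G contains the 4-clique {0, 1, 3, 5}. A clique must lie in a single bag of any decomposition, so no decomposition can have width below 3. Therefore the treewidth is 3.

Treewidth 3.
One such decomposition:
Bags: B1 = {1, 2, 3, 5}  B2 = {1, 2, 4, 5}  B3 = {0, 1, 3, 5}
Tree: B1–B2, B1–B3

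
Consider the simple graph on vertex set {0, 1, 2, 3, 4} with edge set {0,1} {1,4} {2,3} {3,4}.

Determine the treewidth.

A width-1 tree decomposition is:
Bags: B1 = {0, 1}  B2 = {1, 4}  B3 = {3, 4}  B4 = {2, 3}
Tree: B1–B2, B2–B3, B3–B4
Each bag holds 2 vertices, so the decomposition has width 1, which upper-bounds the treewidth. Any graph with an edge has treewidth ≥ 1, and G has the edge 0–1. The upper and lower bounds meet at 1, so that is the treewidth.

1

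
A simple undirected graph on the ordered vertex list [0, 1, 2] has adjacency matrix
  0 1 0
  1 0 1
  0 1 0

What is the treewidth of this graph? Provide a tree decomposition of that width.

Treewidth 1.
One such decomposition:
Bags: B1 = {0, 1}  B2 = {1, 2}
Tree: B1–B2

Every bag has size at most 2, so the width is 2 − 1 = 1 and tw(G) ≤ 1. G has an edge, so its treewidth is at least 1. Therefore the treewidth is 1.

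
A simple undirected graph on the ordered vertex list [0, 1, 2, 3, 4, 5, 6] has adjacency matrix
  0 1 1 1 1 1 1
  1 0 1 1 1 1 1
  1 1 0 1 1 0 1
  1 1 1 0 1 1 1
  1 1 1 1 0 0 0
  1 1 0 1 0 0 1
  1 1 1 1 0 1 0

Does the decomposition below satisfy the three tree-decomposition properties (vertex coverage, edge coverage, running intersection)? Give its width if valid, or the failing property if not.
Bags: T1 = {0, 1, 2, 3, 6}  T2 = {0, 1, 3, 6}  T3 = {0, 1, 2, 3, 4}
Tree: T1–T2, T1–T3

A tree decomposition must satisfy three properties: every vertex lies in some bag; for every edge, both endpoints lie together in some bag; and for every vertex, the bags containing it form a connected subtree. Here vertex 5 appears in no bag, so the decomposition is invalid.

No — vertex 5 appears in no bag.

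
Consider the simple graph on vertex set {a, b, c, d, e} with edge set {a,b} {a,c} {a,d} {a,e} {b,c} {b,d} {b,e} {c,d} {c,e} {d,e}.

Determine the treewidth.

4

A width-4 tree decomposition is:
Bags: B1 = {a, b, c, d, e}
Tree: (single bag)
With just one bag of size 5, the width is 5 − 1 = 4, so tw(G) ≤ 4. Conversely, {a, b, c, d, e} is a clique of size 5, and the vertices of any clique must share a bag in every tree decomposition; so some bag has ≥ 5 vertices and tw(G) ≥ 4. Combining the bounds, tw(G) = 4.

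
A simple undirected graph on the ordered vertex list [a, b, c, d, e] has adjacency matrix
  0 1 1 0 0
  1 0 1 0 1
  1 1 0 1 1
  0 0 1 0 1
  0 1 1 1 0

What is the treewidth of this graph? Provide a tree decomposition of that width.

Treewidth 2.
Bags: B1 = {b, c, e}  B2 = {c, d, e}  B3 = {a, b, c}
Tree: B1–B2, B1–B3

The largest bag has 3 vertices, giving width 2; this decomposition certifies tw(G) ≤ 2. On the other hand G contains the 3-clique {c, d, e}. A clique must lie in a single bag of any decomposition, so no decomposition can have width below 2. The upper and lower bounds meet at 2, so that is the treewidth.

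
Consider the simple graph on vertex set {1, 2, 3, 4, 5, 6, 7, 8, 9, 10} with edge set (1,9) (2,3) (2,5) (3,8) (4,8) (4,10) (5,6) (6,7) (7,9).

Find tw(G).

1

A width-1 tree decomposition is:
Bags: B1 = {4, 10}  B2 = {4, 8}  B3 = {3, 8}  B4 = {2, 3}  B5 = {2, 5}  B6 = {5, 6}  B7 = {6, 7}  B8 = {7, 9}  B9 = {1, 9}
Tree: B1–B2, B2–B3, B3–B4, B4–B5, B5–B6, B6–B7, B7–B8, B8–B9
Every bag has size at most 2, so the width is 2 − 1 = 1 and tw(G) ≤ 1. Since G has at least one edge (e.g. 10–4), it is not an edgeless graph, so tw(G) ≥ 1. The upper and lower bounds meet at 1, so that is the treewidth.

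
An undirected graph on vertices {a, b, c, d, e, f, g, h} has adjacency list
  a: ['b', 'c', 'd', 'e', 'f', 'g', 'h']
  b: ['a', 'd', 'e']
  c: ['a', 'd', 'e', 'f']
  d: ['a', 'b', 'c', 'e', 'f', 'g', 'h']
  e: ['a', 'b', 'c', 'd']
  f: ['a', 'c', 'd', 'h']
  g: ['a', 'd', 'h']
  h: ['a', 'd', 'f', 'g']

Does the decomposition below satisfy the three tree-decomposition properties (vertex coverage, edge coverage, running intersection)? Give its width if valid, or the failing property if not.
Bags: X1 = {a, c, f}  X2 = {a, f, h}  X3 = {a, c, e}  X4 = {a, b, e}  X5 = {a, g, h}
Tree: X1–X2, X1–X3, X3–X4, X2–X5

No — vertex d appears in no bag.

A tree decomposition must satisfy three properties: every vertex lies in some bag; for every edge, both endpoints lie together in some bag; and for every vertex, the bags containing it form a connected subtree. Here vertex d appears in no bag, so the decomposition is invalid.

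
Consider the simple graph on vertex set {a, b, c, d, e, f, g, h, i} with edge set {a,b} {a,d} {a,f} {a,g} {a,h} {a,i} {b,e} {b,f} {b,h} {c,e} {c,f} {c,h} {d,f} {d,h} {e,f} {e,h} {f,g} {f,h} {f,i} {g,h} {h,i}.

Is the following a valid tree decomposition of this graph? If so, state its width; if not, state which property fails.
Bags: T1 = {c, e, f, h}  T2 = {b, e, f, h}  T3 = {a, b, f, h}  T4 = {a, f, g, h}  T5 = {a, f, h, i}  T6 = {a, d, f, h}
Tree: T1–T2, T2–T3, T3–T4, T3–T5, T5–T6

Checking the three conditions: (i) the bags cover all of {a, b, c, d, e, f, g, h, i}; (ii) for each edge, some bag contains both endpoints; (iii) the bags containing any fixed vertex form a subtree. All hold, so the decomposition is valid with width 4 − 1 = 3.

Yes; width 3.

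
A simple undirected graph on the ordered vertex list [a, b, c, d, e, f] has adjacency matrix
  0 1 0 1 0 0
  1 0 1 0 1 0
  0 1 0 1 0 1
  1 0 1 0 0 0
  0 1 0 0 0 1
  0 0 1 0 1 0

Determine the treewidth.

2

A width-2 tree decomposition is:
Bags: B1 = {a, b, d}  B2 = {b, c, d}  B3 = {b, c, e}  B4 = {c, e, f}
Tree: B1–B2, B2–B3, B3–B4
The largest bag has 3 vertices, giving width 2; this decomposition certifies tw(G) ≤ 2. For the lower bound, G contains the cycle a–d–c–b–a, so G is not a forest; only forests have treewidth ≤ 1, hence tw(G) ≥ 2. Hence tw(G) = 2 exactly.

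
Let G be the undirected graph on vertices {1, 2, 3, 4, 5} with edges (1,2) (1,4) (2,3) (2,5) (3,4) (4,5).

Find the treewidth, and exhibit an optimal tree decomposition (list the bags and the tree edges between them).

The largest bag has 3 vertices, giving width 2; this decomposition certifies tw(G) ≤ 2. The edges 2–3–4–1–2 form a cycle, so G is not a tree and its treewidth is at least 2. Hence tw(G) = 2 exactly.

Treewidth 2.
One such decomposition:
Bags: B1 = {2, 3, 4}  B2 = {1, 2, 4}  B3 = {2, 4, 5}
Tree: B1–B2, B2–B3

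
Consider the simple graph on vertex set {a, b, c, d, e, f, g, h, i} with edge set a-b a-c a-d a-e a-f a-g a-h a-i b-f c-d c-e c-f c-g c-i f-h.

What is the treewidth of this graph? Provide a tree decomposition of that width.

Every bag has size at most 3, so the width is 3 − 1 = 2 and tw(G) ≤ 2. For the lower bound, the 3 vertices {a, f, h} are pairwise adjacent, and any tree decomposition puts a clique entirely inside one bag — forcing width ≥ 2. The upper and lower bounds meet at 2, so that is the treewidth.

Treewidth 2.
Bags: B1 = {a, c, e}  B2 = {a, c, f}  B3 = {a, c, g}  B4 = {a, c, i}  B5 = {a, f, h}  B6 = {a, b, f}  B7 = {a, c, d}
Tree: B1–B2, B2–B3, B3–B4, B2–B5, B2–B6, B1–B7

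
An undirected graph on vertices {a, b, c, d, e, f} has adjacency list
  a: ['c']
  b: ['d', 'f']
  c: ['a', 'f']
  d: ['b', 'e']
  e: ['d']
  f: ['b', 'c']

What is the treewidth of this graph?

1

A width-1 tree decomposition is:
Bags: B1 = {d, e}  B2 = {b, d}  B3 = {b, f}  B4 = {c, f}  B5 = {a, c}
Tree: B1–B2, B2–B3, B3–B4, B4–B5
The largest bag has 2 vertices, giving width 1; this decomposition certifies tw(G) ≤ 1. G has an edge, so its treewidth is at least 1. The upper and lower bounds meet at 1, so that is the treewidth.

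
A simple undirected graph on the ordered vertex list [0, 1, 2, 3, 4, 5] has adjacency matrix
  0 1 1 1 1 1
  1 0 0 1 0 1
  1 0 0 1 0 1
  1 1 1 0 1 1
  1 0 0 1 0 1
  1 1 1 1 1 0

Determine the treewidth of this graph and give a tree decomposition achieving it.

Treewidth 3.
Bags: B1 = {0, 2, 3, 5}  B2 = {0, 1, 3, 5}  B3 = {0, 3, 4, 5}
Tree: B1–B2, B2–B3

The largest bag has 4 vertices, giving width 3; this decomposition certifies tw(G) ≤ 3. For the lower bound, the 4 vertices {0, 1, 3, 5} are pairwise adjacent, and any tree decomposition puts a clique entirely inside one bag — forcing width ≥ 3. Therefore the treewidth is 3.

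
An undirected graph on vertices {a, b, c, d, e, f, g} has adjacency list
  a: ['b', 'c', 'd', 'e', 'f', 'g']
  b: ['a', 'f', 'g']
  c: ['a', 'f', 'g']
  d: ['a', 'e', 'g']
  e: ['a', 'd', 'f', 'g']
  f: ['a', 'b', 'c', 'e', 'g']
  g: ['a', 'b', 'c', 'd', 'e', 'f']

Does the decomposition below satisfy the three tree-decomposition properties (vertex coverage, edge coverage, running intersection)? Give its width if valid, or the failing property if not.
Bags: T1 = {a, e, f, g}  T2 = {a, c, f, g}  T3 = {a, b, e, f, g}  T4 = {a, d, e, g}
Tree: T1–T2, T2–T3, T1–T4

No — bags containing vertex e are not connected in the tree.

A tree decomposition must satisfy three properties: every vertex lies in some bag; for every edge, both endpoints lie together in some bag; and for every vertex, the bags containing it form a connected subtree. Here bags containing vertex e are not connected in the tree, so the decomposition is invalid.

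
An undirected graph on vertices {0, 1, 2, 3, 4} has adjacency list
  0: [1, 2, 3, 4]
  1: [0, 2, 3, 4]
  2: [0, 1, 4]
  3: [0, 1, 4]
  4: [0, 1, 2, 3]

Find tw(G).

3

A width-3 tree decomposition is:
Bags: B1 = {0, 1, 2, 4}  B2 = {0, 1, 3, 4}
Tree: B1–B2
Each bag holds 4 vertices, so the decomposition has width 3, which upper-bounds the treewidth. Conversely, {0, 1, 2, 4} is a clique of size 4, and the vertices of any clique must share a bag in every tree decomposition; so some bag has ≥ 4 vertices and tw(G) ≥ 3. Therefore the treewidth is 3.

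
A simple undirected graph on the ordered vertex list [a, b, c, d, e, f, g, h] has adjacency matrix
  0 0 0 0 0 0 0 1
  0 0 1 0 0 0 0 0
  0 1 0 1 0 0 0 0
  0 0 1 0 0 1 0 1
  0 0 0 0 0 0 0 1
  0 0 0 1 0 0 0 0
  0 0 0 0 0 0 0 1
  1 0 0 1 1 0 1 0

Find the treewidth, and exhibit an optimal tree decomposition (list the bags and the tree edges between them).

Each bag holds 2 vertices, so the decomposition has width 1, which upper-bounds the treewidth. Any graph with an edge has treewidth ≥ 1, and G has the edge e–h. The upper and lower bounds meet at 1, so that is the treewidth.

Treewidth 1.
One optimal decomposition is:
Bags: B1 = {e, h}  B2 = {d, h}  B3 = {d, f}  B4 = {a, h}  B5 = {c, d}  B6 = {g, h}  B7 = {b, c}
Tree: B1–B2, B2–B3, B1–B4, B2–B5, B4–B6, B5–B7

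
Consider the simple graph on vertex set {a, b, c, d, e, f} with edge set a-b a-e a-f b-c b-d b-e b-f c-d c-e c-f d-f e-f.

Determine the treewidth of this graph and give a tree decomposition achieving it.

Treewidth 3.
Bags: B1 = {b, c, e, f}  B2 = {b, c, d, f}  B3 = {a, b, e, f}
Tree: B1–B2, B1–B3

Every bag has size at most 4, so the width is 4 − 1 = 3 and tw(G) ≤ 3. On the other hand G contains the 4-clique {b, c, d, f}. A clique must lie in a single bag of any decomposition, so no decomposition can have width below 3. Combining the bounds, tw(G) = 3.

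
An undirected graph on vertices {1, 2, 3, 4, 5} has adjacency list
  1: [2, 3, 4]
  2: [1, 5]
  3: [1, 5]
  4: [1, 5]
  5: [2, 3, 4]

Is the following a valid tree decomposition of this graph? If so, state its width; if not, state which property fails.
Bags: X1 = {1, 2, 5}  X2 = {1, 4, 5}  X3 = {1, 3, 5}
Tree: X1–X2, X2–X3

Every vertex of G appears in some bag (union = {1, 2, 3, 4, 5}); every edge is covered by a bag; and for each vertex v the set of bags containing v is connected in the bag tree. The decomposition is therefore valid. The largest bag has 3 vertices, so the width is 2.

Yes; width 2.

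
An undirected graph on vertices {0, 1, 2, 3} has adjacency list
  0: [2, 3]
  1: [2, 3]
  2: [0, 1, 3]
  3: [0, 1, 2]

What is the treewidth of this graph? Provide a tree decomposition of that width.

Treewidth 2.
Bags: B1 = {0, 2, 3}  B2 = {1, 2, 3}
Tree: B1–B2

The largest bag has 3 vertices, giving width 2; this decomposition certifies tw(G) ≤ 2. Conversely, {0, 2, 3} is a clique of size 3, and the vertices of any clique must share a bag in every tree decomposition; so some bag has ≥ 3 vertices and tw(G) ≥ 2. The upper and lower bounds meet at 2, so that is the treewidth.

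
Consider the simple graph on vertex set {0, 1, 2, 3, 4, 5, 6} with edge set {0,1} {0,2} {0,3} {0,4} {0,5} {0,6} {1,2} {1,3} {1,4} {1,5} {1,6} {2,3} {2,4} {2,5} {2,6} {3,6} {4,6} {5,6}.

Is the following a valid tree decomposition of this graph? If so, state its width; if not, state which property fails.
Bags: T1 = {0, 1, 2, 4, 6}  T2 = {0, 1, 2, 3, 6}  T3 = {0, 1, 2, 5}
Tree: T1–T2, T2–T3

A tree decomposition must satisfy three properties: every vertex lies in some bag; for every edge, both endpoints lie together in some bag; and for every vertex, the bags containing it form a connected subtree. Here edge (6,5) lies in no bag, so the decomposition is invalid.

No — edge (6,5) lies in no bag.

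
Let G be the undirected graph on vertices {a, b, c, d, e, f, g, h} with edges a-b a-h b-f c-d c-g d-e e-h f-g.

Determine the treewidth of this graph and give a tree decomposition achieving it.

The largest bag has 3 vertices, giving width 2; this decomposition certifies tw(G) ≤ 2. Since d–e–h–a–b–f–g–c–d is a cycle in G, G is not acyclic. Forests are exactly the graphs of treewidth ≤ 1, so tw(G) ≥ 2. The upper and lower bounds meet at 2, so that is the treewidth.

Treewidth 2.
One such decomposition:
Bags: B1 = {d, e, h}  B2 = {a, d, h}  B3 = {a, b, d}  B4 = {b, d, f}  B5 = {d, f, g}  B6 = {c, d, g}
Tree: B1–B2, B2–B3, B3–B4, B4–B5, B5–B6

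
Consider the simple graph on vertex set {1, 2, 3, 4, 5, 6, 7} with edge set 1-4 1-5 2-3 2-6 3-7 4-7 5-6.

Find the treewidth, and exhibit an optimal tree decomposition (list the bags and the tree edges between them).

Each bag holds 3 vertices, so the decomposition has width 2, which upper-bounds the treewidth. The edges 4–7–3–2–6–5–1–4 form a cycle, so G is not a tree and its treewidth is at least 2. Therefore the treewidth is 2.

Treewidth 2.
Bags: B1 = {3, 4, 7}  B2 = {2, 3, 4}  B3 = {2, 4, 6}  B4 = {4, 5, 6}  B5 = {1, 4, 5}
Tree: B1–B2, B2–B3, B3–B4, B4–B5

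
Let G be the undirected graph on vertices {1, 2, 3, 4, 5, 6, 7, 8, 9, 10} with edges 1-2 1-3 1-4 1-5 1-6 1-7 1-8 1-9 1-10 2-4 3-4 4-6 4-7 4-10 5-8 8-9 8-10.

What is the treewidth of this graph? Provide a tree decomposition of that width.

Each bag holds 3 vertices, so the decomposition has width 2, which upper-bounds the treewidth. For the lower bound, the 3 vertices {1, 8, 9} are pairwise adjacent, and any tree decomposition puts a clique entirely inside one bag — forcing width ≥ 2. Hence tw(G) = 2 exactly.

Treewidth 2.
One optimal decomposition is:
Bags: B1 = {1, 4, 6}  B2 = {1, 4, 10}  B3 = {1, 4, 7}  B4 = {1, 2, 4}  B5 = {1, 8, 10}  B6 = {1, 8, 9}  B7 = {1, 3, 4}  B8 = {1, 5, 8}
Tree: B1–B2, B2–B3, B1–B4, B2–B5, B5–B6, B4–B7, B6–B8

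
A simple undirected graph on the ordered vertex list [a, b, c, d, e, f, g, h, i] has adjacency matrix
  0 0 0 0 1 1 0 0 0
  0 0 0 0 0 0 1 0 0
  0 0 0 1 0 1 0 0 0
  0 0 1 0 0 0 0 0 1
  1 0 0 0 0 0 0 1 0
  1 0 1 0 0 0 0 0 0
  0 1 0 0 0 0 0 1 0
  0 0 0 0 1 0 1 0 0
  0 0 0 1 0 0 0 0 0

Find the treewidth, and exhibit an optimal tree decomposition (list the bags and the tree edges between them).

Every bag has size at most 2, so the width is 2 − 1 = 1 and tw(G) ≤ 1. Since G has at least one edge (e.g. i–d), it is not an edgeless graph, so tw(G) ≥ 1. Combining the bounds, tw(G) = 1.

Treewidth 1.
One such decomposition:
Bags: B1 = {d, i}  B2 = {c, d}  B3 = {c, f}  B4 = {a, f}  B5 = {a, e}  B6 = {e, h}  B7 = {g, h}  B8 = {b, g}
Tree: B1–B2, B2–B3, B3–B4, B4–B5, B5–B6, B6–B7, B7–B8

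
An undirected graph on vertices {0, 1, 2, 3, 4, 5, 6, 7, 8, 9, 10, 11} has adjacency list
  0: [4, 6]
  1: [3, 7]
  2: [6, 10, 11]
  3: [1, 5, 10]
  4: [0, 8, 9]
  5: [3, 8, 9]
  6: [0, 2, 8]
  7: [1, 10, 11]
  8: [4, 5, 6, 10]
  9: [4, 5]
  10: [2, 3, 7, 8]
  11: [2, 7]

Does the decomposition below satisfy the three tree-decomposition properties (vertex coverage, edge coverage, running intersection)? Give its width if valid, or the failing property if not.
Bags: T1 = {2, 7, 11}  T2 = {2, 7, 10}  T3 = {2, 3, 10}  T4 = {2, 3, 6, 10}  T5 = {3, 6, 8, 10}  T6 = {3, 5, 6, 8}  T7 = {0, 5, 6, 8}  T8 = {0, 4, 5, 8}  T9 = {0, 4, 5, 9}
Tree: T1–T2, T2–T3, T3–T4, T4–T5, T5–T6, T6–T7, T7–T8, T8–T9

No — vertex 1 appears in no bag.

A tree decomposition must satisfy three properties: every vertex lies in some bag; for every edge, both endpoints lie together in some bag; and for every vertex, the bags containing it form a connected subtree. Here vertex 1 appears in no bag, so the decomposition is invalid.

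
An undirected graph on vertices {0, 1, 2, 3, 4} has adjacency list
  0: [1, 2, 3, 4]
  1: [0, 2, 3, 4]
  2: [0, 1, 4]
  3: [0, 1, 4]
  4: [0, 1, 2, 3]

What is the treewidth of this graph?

A width-3 tree decomposition is:
Bags: B1 = {0, 1, 2, 4}  B2 = {0, 1, 3, 4}
Tree: B1–B2
The largest bag has 4 vertices, giving width 3; this decomposition certifies tw(G) ≤ 3. On the other hand G contains the 4-clique {0, 1, 2, 4}. A clique must lie in a single bag of any decomposition, so no decomposition can have width below 3. Hence tw(G) = 3 exactly.

3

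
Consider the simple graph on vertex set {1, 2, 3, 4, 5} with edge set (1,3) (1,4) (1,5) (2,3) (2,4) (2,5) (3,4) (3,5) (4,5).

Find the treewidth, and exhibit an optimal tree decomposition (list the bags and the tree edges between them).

Every bag has size at most 4, so the width is 4 − 1 = 3 and tw(G) ≤ 3. Conversely, {1, 3, 4, 5} is a clique of size 4, and the vertices of any clique must share a bag in every tree decomposition; so some bag has ≥ 4 vertices and tw(G) ≥ 3. The upper and lower bounds meet at 3, so that is the treewidth.

Treewidth 3.
One such decomposition:
Bags: B1 = {2, 3, 4, 5}  B2 = {1, 3, 4, 5}
Tree: B1–B2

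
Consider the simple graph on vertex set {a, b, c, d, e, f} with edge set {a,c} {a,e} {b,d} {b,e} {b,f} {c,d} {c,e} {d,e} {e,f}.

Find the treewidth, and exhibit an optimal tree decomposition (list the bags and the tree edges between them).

Treewidth 2.
One optimal decomposition is:
Bags: B1 = {a, c, e}  B2 = {c, d, e}  B3 = {b, d, e}  B4 = {b, e, f}
Tree: B1–B2, B2–B3, B3–B4

The largest bag has 3 vertices, giving width 2; this decomposition certifies tw(G) ≤ 2. On the other hand G contains the 3-clique {c, d, e}. A clique must lie in a single bag of any decomposition, so no decomposition can have width below 2. The upper and lower bounds meet at 2, so that is the treewidth.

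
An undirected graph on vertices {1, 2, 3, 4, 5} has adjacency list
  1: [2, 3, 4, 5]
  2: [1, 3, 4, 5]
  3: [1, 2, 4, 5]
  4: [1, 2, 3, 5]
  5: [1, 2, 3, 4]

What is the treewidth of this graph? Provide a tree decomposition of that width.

Treewidth 4.
One optimal decomposition is:
Bags: B1 = {1, 2, 3, 4, 5}
Tree: (single bag)

A single bag containing all 5 vertices is trivially a valid decomposition of width 4. On the other hand G contains the 5-clique {1, 2, 3, 4, 5}. A clique must lie in a single bag of any decomposition, so no decomposition can have width below 4. Therefore the treewidth is 4.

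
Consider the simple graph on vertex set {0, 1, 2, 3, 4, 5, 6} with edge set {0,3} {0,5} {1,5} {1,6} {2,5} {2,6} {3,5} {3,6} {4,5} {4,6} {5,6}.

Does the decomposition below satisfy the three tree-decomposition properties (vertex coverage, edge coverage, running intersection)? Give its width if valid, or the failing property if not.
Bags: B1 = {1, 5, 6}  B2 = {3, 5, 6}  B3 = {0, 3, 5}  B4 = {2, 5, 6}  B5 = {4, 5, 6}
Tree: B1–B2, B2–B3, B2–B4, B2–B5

Every vertex of G appears in some bag (union = {0, 1, 2, 3, 4, 5, 6}); every edge is covered by a bag; and for each vertex v the set of bags containing v is connected in the bag tree. The decomposition is therefore valid. The largest bag has 3 vertices, so the width is 2.

Yes; width 2.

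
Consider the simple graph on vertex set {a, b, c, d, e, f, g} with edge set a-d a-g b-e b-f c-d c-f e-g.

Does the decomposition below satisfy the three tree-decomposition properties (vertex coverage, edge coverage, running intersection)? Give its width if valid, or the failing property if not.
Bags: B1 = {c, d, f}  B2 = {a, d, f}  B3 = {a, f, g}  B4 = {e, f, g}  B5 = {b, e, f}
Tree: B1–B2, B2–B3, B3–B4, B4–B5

Every vertex of G appears in some bag (union = {a, b, c, d, e, f, g}); every edge is covered by a bag; and for each vertex v the set of bags containing v is connected in the bag tree. The decomposition is therefore valid. The largest bag has 3 vertices, so the width is 2.

Yes; width 2.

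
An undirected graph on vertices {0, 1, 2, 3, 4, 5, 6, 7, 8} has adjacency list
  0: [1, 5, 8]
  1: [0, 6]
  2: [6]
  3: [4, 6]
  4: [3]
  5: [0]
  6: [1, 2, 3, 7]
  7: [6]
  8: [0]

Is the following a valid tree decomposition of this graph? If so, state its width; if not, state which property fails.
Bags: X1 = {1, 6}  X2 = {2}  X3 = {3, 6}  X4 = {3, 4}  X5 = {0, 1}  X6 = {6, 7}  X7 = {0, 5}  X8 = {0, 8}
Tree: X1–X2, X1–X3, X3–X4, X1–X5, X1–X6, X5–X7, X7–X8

No — edge (6,2) lies in no bag.

A tree decomposition must satisfy three properties: every vertex lies in some bag; for every edge, both endpoints lie together in some bag; and for every vertex, the bags containing it form a connected subtree. Here edge (6,2) lies in no bag, so the decomposition is invalid.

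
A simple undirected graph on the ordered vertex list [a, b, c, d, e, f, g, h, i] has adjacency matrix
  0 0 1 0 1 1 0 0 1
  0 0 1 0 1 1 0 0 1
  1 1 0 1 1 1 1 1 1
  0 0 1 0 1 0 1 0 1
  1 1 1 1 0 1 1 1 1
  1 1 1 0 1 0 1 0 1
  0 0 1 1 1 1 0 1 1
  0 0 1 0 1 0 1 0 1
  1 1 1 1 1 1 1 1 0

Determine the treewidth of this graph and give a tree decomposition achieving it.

Treewidth 4.
One such decomposition:
Bags: B1 = {c, e, f, g, i}  B2 = {c, e, g, h, i}  B3 = {c, d, e, g, i}  B4 = {a, c, e, f, i}  B5 = {b, c, e, f, i}
Tree: B1–B2, B2–B3, B1–B4, B1–B5

Each bag holds 5 vertices, so the decomposition has width 4, which upper-bounds the treewidth. Conversely, {c, d, e, g, i} is a clique of size 5, and the vertices of any clique must share a bag in every tree decomposition; so some bag has ≥ 5 vertices and tw(G) ≥ 4. Hence tw(G) = 4 exactly.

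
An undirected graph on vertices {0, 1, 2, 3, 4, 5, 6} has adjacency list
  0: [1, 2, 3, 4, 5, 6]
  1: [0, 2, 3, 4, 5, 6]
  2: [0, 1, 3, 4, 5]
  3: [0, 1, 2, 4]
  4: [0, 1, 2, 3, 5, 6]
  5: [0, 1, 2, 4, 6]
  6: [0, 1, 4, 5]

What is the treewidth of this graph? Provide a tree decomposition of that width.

Treewidth 4.
One optimal decomposition is:
Bags: B1 = {0, 1, 4, 5, 6}  B2 = {0, 1, 2, 4, 5}  B3 = {0, 1, 2, 3, 4}
Tree: B1–B2, B2–B3

Each bag holds 5 vertices, so the decomposition has width 4, which upper-bounds the treewidth. For the lower bound, the 5 vertices {0, 1, 2, 3, 4} are pairwise adjacent, and any tree decomposition puts a clique entirely inside one bag — forcing width ≥ 4. The upper and lower bounds meet at 4, so that is the treewidth.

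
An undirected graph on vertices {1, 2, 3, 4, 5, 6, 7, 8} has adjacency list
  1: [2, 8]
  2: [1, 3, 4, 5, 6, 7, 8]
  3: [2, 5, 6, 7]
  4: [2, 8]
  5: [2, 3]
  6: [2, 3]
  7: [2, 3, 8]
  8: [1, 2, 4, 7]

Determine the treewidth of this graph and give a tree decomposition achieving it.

Treewidth 2.
One optimal decomposition is:
Bags: B1 = {2, 3, 7}  B2 = {2, 3, 6}  B3 = {2, 7, 8}  B4 = {2, 4, 8}  B5 = {1, 2, 8}  B6 = {2, 3, 5}
Tree: B1–B2, B1–B3, B3–B4, B4–B5, B1–B6

Each bag holds 3 vertices, so the decomposition has width 2, which upper-bounds the treewidth. On the other hand G contains the 3-clique {1, 2, 8}. A clique must lie in a single bag of any decomposition, so no decomposition can have width below 2. Therefore the treewidth is 2.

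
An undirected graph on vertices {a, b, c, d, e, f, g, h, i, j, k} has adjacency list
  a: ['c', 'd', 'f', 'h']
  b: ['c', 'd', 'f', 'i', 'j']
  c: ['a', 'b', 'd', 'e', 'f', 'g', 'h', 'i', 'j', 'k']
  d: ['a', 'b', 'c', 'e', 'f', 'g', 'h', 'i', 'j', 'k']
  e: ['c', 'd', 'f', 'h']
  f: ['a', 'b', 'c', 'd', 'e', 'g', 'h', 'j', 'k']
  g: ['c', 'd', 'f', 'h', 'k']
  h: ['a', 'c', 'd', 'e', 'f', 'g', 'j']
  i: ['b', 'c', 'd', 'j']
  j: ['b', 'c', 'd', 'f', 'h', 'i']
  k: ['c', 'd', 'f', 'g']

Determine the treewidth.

4

A width-4 tree decomposition is:
Bags: B1 = {c, d, f, g, h}  B2 = {c, d, e, f, h}  B3 = {a, c, d, f, h}  B4 = {c, d, f, h, j}  B5 = {b, c, d, f, j}  B6 = {c, d, f, g, k}  B7 = {b, c, d, i, j}
Tree: B1–B2, B1–B3, B3–B4, B4–B5, B1–B6, B5–B7
Each bag holds 5 vertices, so the decomposition has width 4, which upper-bounds the treewidth. For the lower bound, the 5 vertices {c, d, f, g, h} are pairwise adjacent, and any tree decomposition puts a clique entirely inside one bag — forcing width ≥ 4. Hence tw(G) = 4 exactly.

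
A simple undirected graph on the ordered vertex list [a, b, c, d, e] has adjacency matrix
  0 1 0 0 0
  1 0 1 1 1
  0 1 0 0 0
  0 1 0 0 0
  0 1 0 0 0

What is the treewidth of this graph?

A width-1 tree decomposition is:
Bags: B1 = {b, e}  B2 = {a, b}  B3 = {b, d}  B4 = {b, c}
Tree: B1–B2, B1–B3, B2–B4
The largest bag has 2 vertices, giving width 1; this decomposition certifies tw(G) ≤ 1. Since G has at least one edge (e.g. b–e), it is not an edgeless graph, so tw(G) ≥ 1. The upper and lower bounds meet at 1, so that is the treewidth.

1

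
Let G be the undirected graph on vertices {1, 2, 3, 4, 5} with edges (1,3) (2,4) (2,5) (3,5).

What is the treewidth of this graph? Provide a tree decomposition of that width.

The largest bag has 2 vertices, giving width 1; this decomposition certifies tw(G) ≤ 1. G has an edge, so its treewidth is at least 1. Combining the bounds, tw(G) = 1.

Treewidth 1.
One optimal decomposition is:
Bags: B1 = {1, 3}  B2 = {3, 5}  B3 = {2, 5}  B4 = {2, 4}
Tree: B1–B2, B2–B3, B3–B4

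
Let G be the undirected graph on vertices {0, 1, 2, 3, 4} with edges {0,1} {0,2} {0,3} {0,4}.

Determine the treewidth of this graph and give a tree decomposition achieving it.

Every bag has size at most 2, so the width is 2 − 1 = 1 and tw(G) ≤ 1. Any graph with an edge has treewidth ≥ 1, and G has the edge 2–0. Combining the bounds, tw(G) = 1.

Treewidth 1.
One such decomposition:
Bags: B1 = {0, 2}  B2 = {0, 1}  B3 = {0, 3}  B4 = {0, 4}
Tree: B1–B2, B2–B3, B3–B4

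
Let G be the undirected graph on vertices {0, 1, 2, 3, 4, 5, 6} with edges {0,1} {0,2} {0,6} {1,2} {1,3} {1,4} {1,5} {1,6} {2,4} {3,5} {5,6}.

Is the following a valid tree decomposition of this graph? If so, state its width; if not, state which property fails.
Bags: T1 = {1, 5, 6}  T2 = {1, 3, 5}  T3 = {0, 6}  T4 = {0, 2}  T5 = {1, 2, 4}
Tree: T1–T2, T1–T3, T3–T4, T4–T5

A tree decomposition must satisfy three properties: every vertex lies in some bag; for every edge, both endpoints lie together in some bag; and for every vertex, the bags containing it form a connected subtree. Here edge (1,0) lies in no bag, so the decomposition is invalid.

No — edge (1,0) lies in no bag.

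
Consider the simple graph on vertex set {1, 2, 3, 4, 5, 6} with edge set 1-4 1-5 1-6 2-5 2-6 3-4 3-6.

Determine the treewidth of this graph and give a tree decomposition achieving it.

Treewidth 2.
One optimal decomposition is:
Bags: B1 = {1, 2, 5}  B2 = {1, 2, 6}  B3 = {1, 4, 6}  B4 = {3, 4, 6}
Tree: B1–B2, B2–B3, B3–B4

The largest bag has 3 vertices, giving width 2; this decomposition certifies tw(G) ≤ 2. The edges 5–2–6–1–5 form a cycle, so G is not a tree and its treewidth is at least 2. The upper and lower bounds meet at 2, so that is the treewidth.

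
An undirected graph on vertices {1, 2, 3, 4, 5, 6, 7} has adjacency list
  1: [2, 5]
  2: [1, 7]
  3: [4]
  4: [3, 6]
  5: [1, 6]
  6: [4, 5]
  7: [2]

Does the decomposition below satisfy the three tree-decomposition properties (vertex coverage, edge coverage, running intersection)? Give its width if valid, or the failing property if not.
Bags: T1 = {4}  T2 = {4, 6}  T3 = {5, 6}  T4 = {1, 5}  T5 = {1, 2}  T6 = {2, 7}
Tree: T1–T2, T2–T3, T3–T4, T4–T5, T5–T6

No — vertex 3 appears in no bag.

A tree decomposition must satisfy three properties: every vertex lies in some bag; for every edge, both endpoints lie together in some bag; and for every vertex, the bags containing it form a connected subtree. Here vertex 3 appears in no bag, so the decomposition is invalid.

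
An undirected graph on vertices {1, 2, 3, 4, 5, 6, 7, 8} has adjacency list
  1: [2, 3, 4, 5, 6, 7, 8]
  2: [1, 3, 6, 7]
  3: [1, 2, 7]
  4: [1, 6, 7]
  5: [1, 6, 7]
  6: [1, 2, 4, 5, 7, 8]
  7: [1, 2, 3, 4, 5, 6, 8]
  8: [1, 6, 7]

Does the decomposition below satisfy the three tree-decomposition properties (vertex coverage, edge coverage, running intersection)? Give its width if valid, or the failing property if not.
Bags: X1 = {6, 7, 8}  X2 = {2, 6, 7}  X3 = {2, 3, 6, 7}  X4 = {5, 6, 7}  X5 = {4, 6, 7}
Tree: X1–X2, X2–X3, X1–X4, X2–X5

A tree decomposition must satisfy three properties: every vertex lies in some bag; for every edge, both endpoints lie together in some bag; and for every vertex, the bags containing it form a connected subtree. Here vertex 1 appears in no bag, so the decomposition is invalid.

No — vertex 1 appears in no bag.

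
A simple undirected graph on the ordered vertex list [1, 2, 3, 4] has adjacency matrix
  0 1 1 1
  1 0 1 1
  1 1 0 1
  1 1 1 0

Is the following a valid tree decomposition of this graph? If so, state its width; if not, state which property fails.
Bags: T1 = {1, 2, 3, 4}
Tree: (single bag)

Yes; width 3.

Every vertex of G appears in some bag (union = {1, 2, 3, 4}); every edge is covered by a bag; and for each vertex v the set of bags containing v is connected in the bag tree. The decomposition is therefore valid. The largest bag has 4 vertices, so the width is 3.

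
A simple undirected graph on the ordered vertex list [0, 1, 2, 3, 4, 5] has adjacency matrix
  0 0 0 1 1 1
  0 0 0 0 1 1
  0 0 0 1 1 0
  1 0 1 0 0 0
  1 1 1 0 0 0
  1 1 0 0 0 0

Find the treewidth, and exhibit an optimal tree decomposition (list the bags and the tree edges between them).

Treewidth 2.
One such decomposition:
Bags: B1 = {1, 4, 5}  B2 = {0, 4, 5}  B3 = {0, 2, 4}  B4 = {0, 2, 3}
Tree: B1–B2, B2–B3, B3–B4

The largest bag has 3 vertices, giving width 2; this decomposition certifies tw(G) ≤ 2. Since 1–5–0–4–1 is a cycle in G, G is not acyclic. Forests are exactly the graphs of treewidth ≤ 1, so tw(G) ≥ 2. Hence tw(G) = 2 exactly.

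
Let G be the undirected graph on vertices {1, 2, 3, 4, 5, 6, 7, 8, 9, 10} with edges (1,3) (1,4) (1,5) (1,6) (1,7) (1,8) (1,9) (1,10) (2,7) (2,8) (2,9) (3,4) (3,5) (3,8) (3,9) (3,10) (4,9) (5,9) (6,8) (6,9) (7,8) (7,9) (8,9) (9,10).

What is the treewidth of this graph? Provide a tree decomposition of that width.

Treewidth 3.
One optimal decomposition is:
Bags: B1 = {1, 3, 8, 9}  B2 = {1, 3, 5, 9}  B3 = {1, 3, 4, 9}  B4 = {1, 7, 8, 9}  B5 = {2, 7, 8, 9}  B6 = {1, 6, 8, 9}  B7 = {1, 3, 9, 10}
Tree: B1–B2, B2–B3, B1–B4, B4–B5, B4–B6, B3–B7

The largest bag has 4 vertices, giving width 3; this decomposition certifies tw(G) ≤ 3. On the other hand G contains the 4-clique {1, 3, 8, 9}. A clique must lie in a single bag of any decomposition, so no decomposition can have width below 3. The upper and lower bounds meet at 3, so that is the treewidth.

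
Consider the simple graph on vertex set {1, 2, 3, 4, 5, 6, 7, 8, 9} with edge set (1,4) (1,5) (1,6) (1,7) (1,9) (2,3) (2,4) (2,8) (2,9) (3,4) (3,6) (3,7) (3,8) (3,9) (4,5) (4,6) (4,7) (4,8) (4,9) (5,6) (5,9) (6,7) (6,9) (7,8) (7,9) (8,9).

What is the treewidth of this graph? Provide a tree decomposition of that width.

Every bag has size at most 5, so the width is 5 − 1 = 4 and tw(G) ≤ 4. For the lower bound, the 5 vertices {1, 4, 5, 6, 9} are pairwise adjacent, and any tree decomposition puts a clique entirely inside one bag — forcing width ≥ 4. Hence tw(G) = 4 exactly.

Treewidth 4.
Bags: B1 = {3, 4, 7, 8, 9}  B2 = {3, 4, 6, 7, 9}  B3 = {1, 4, 6, 7, 9}  B4 = {2, 3, 4, 8, 9}  B5 = {1, 4, 5, 6, 9}
Tree: B1–B2, B2–B3, B1–B4, B3–B5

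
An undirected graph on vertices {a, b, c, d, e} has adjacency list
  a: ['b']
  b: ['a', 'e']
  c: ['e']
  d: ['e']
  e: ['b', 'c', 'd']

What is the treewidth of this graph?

1

A width-1 tree decomposition is:
Bags: B1 = {b, e}  B2 = {d, e}  B3 = {c, e}  B4 = {a, b}
Tree: B1–B2, B2–B3, B1–B4
The largest bag has 2 vertices, giving width 1; this decomposition certifies tw(G) ≤ 1. G has an edge, so its treewidth is at least 1. Combining the bounds, tw(G) = 1.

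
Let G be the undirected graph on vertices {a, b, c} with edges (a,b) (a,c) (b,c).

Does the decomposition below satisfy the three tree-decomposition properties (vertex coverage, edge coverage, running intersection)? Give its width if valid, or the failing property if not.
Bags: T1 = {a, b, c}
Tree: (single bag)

Every vertex of G appears in some bag (union = {a, b, c}); every edge is covered by a bag; and for each vertex v the set of bags containing v is connected in the bag tree. The decomposition is therefore valid. The largest bag has 3 vertices, so the width is 2.

Yes; width 2.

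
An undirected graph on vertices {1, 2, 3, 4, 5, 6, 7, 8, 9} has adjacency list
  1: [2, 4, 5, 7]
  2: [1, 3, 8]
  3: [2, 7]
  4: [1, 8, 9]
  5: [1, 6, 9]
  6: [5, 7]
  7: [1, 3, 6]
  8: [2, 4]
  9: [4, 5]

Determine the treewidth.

A width-3 tree decomposition is:
Bags: B1 = {4, 5, 8, 9}  B2 = {1, 4, 5, 8}  B3 = {1, 2, 5, 8}  B4 = {1, 2, 5, 6}  B5 = {1, 2, 6, 7}  B6 = {2, 3, 6, 7}
Tree: B1–B2, B2–B3, B3–B4, B4–B5, B5–B6
Every bag has size at most 4, so the width is 4 − 1 = 3 and tw(G) ≤ 3. For the lower bound: the 4 vertex sets {4,8,9}, {5}, {1}, {2,3,6,7} are disjoint, each induces a connected subgraph, and every pair is joined by at least one edge of G. Contracting each set to a single vertex therefore yields K_{4} as a minor, and since treewidth is minor-monotone, tw(G) ≥ tw(K_{4}) = 3. The upper and lower bounds meet at 3, so that is the treewidth.

3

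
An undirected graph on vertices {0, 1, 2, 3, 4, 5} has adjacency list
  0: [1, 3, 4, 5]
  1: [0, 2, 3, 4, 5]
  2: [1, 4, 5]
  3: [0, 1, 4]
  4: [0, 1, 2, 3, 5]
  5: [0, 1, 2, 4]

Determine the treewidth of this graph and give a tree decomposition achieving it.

Treewidth 3.
Bags: B1 = {1, 2, 4, 5}  B2 = {0, 1, 4, 5}  B3 = {0, 1, 3, 4}
Tree: B1–B2, B2–B3

The largest bag has 4 vertices, giving width 3; this decomposition certifies tw(G) ≤ 3. Conversely, {0, 1, 3, 4} is a clique of size 4, and the vertices of any clique must share a bag in every tree decomposition; so some bag has ≥ 4 vertices and tw(G) ≥ 3. The upper and lower bounds meet at 3, so that is the treewidth.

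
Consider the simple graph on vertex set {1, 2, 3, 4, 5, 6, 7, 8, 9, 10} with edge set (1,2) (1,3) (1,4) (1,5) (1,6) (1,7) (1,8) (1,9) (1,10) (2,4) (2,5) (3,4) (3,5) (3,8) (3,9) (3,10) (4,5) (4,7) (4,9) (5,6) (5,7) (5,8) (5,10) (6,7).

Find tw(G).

A width-3 tree decomposition is:
Bags: B1 = {1, 4, 5, 7}  B2 = {1, 2, 4, 5}  B3 = {1, 3, 4, 5}  B4 = {1, 3, 4, 9}  B5 = {1, 3, 5, 8}  B6 = {1, 3, 5, 10}  B7 = {1, 5, 6, 7}
Tree: B1–B2, B2–B3, B3–B4, B3–B5, B3–B6, B1–B7
The largest bag has 4 vertices, giving width 3; this decomposition certifies tw(G) ≤ 3. For the lower bound, the 4 vertices {1, 3, 4, 9} are pairwise adjacent, and any tree decomposition puts a clique entirely inside one bag — forcing width ≥ 3. Hence tw(G) = 3 exactly.

3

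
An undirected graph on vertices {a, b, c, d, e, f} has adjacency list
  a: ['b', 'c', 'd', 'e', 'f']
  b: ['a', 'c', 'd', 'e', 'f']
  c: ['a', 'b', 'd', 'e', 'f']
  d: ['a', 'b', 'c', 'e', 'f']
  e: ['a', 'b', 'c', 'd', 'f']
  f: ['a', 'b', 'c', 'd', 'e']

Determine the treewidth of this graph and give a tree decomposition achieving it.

Treewidth 5.
One optimal decomposition is:
Bags: B1 = {a, b, c, d, e, f}
Tree: (single bag)

With just one bag of size 6, the width is 6 − 1 = 5, so tw(G) ≤ 5. Conversely, {a, b, c, d, e, f} is a clique of size 6, and the vertices of any clique must share a bag in every tree decomposition; so some bag has ≥ 6 vertices and tw(G) ≥ 5. The upper and lower bounds meet at 5, so that is the treewidth.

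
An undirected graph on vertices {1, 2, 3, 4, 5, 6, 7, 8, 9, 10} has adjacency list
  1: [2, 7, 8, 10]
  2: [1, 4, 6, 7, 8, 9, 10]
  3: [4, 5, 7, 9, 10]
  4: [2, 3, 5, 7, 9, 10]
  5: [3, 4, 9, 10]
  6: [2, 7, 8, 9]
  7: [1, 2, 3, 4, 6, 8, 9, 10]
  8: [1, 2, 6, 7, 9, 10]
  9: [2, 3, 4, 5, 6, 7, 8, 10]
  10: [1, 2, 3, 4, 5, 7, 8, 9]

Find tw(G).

4

A width-4 tree decomposition is:
Bags: B1 = {2, 4, 7, 9, 10}  B2 = {2, 7, 8, 9, 10}  B3 = {2, 6, 7, 8, 9}  B4 = {3, 4, 7, 9, 10}  B5 = {1, 2, 7, 8, 10}  B6 = {3, 4, 5, 9, 10}
Tree: B1–B2, B2–B3, B1–B4, B2–B5, B4–B6
Every bag has size at most 5, so the width is 5 − 1 = 4 and tw(G) ≤ 4. On the other hand G contains the 5-clique {3, 4, 5, 9, 10}. A clique must lie in a single bag of any decomposition, so no decomposition can have width below 4. Combining the bounds, tw(G) = 4.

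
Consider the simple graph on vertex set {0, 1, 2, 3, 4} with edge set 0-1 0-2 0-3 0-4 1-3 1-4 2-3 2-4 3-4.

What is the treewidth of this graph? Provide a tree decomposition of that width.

Every bag has size at most 4, so the width is 4 − 1 = 3 and tw(G) ≤ 3. Conversely, {0, 1, 3, 4} is a clique of size 4, and the vertices of any clique must share a bag in every tree decomposition; so some bag has ≥ 4 vertices and tw(G) ≥ 3. Hence tw(G) = 3 exactly.

Treewidth 3.
Bags: B1 = {0, 2, 3, 4}  B2 = {0, 1, 3, 4}
Tree: B1–B2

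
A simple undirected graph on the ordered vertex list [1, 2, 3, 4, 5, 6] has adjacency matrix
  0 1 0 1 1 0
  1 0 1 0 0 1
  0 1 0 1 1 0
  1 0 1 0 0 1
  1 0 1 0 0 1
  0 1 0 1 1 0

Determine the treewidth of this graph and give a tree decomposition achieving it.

Treewidth 3.
One optimal decomposition is:
Bags: B1 = {1, 3, 5, 6}  B2 = {1, 2, 3, 6}  B3 = {1, 3, 4, 6}
Tree: B1–B2, B2–B3

The largest bag has 4 vertices, giving width 3; this decomposition certifies tw(G) ≤ 3. For the lower bound: the 4 vertex sets {5,6}, {2,3}, {1}, {4} are disjoint, each induces a connected subgraph, and every pair is joined by at least one edge of G. Contracting each set to a single vertex therefore yields K_{4} as a minor, and since treewidth is minor-monotone, tw(G) ≥ tw(K_{4}) = 3. Therefore the treewidth is 3.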